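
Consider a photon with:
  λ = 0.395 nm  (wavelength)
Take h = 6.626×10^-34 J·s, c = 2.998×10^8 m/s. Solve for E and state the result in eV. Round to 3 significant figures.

Directly: E = hc/λ.
λ = 0.395 nm = 3.950×10^-10 m; h = 6.626×10^-34 J·s; c = 2.998×10^8 m/s.
E = 5.029×10^-16 J
5.029×10^-16 J × (1 eV / 1.602×10^-19 J) = 3139 eV

3140 eV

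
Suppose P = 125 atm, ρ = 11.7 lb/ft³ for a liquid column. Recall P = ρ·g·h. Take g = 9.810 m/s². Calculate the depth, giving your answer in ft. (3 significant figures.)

22600 ft

Rearranging: h = P/(ρ·g).
P = 125 atm = 1.267×10^7 Pa; ρ = 11.7 lb/ft³ = 187.4 kg/m³; g = 9.810 m/s².
h = 6889 m
6889 m × (1 ft / 0.3048 m) = 22601 ft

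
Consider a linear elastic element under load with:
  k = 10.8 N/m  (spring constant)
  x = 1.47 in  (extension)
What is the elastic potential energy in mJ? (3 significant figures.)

U is given directly by: U = ½kx².
k = 10.8 N/m; x = 1.47 in = 0.03734 m.
U = 0.007528 J
0.007528 J × (1 mJ / 0.001000 J) = 7.528 mJ

7.53 mJ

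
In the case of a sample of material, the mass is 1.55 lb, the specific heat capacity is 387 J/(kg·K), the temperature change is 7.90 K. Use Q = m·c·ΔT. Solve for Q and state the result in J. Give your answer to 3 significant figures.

2150 J

Q is given directly by: Q = mcΔT.
m = 1.55 lb = 0.7031 kg; c = 387 J/(kg·K); ΔT = 7.90 K.
Q = 2149 J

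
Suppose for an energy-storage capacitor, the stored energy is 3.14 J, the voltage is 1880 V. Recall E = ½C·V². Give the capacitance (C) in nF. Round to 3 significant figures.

1780 nF

Rearranging E = ½C·V² for C: C = 2E/V².
E = 3.14 J; V = 1880 V.
C = 1.777×10^-6 F
1.777×10^-6 F × (1 nF / 1.000×10^-9 F) = 1777 nF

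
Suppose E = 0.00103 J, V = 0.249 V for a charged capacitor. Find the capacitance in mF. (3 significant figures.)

Rearranging: C = 2E/V².
E = 0.00103 J; V = 0.249 V.
C = 0.03323 F
0.03323 F × (1 mF / 0.001000 F) = 33.23 mF

33.2 mF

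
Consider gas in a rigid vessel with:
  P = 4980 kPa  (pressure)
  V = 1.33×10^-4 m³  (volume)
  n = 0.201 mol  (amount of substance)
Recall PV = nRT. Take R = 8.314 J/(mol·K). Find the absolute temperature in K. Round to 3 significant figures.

396 K

Solving PV = nRT for T: T = PV/(nR).
P = 4980 kPa = 4.980×10^6 Pa; V = 1.33×10^-4 m³; n = 0.201 mol; R = 8.314 J/(mol·K).
T = 396.3 K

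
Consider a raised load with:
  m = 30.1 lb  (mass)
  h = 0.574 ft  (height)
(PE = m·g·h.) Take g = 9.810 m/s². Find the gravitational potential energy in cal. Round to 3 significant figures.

PE is given directly by: PE = mgh.
m = 30.1 lb = 13.65 kg; h = 0.574 ft = 0.1750 m; g = 9.810 m/s².
PE = 23.43 J
23.43 J × (1 cal / 4.184 J) = 5.601 cal

5.60 cal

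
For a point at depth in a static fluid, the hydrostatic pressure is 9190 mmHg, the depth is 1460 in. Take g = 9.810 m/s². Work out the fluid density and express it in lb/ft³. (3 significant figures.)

210 lb/ft³

Rearranging: ρ = P/(g·h).
P = 9190 mmHg = 1.225×10^6 Pa; h = 1460 in = 37.08 m; g = 9.810 m/s².
ρ = 3368 kg/m³
3368 kg/m³ × (1 lb/ft³ / 16.02 kg/m³) = 210.3 lb/ft³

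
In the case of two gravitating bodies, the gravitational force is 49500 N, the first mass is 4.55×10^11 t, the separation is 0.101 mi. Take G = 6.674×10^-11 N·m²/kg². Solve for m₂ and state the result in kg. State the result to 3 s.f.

From Newton's law of gravitation: m₂ = F·r²/(G·m₁).
F = 49500 N; m₁ = 4.55×10^11 t = 4.550×10^14 kg; r = 0.101 mi = 162.5 m; G = 6.674×10^-11 N·m²/kg².
m₂ = 43067 kg

43100 kg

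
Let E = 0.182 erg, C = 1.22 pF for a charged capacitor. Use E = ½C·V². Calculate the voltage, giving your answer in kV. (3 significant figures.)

0.173 kV

Rearranging E = ½C·V² for V: V = √(2E/C).
E = 0.182 erg = 1.820×10^-8 J; C = 1.22 pF = 1.220×10^-12 F.
V = 172.7 V
172.7 V × (1 kV / 1000 V) = 0.1727 kV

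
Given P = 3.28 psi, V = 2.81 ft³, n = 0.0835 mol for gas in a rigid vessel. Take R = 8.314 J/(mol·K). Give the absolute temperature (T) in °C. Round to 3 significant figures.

2320 °C

From the ideal-gas law: T = PV/(nR).
P = 3.28 psi = 22615 Pa; V = 2.81 ft³ = 0.07957 m³; n = 0.0835 mol; R = 8.314 J/(mol·K).
T = 2592 K
2592 K − 273.15 = 2319 °C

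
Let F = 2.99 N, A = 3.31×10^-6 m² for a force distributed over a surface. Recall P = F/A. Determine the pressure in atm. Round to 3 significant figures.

Directly: P = F/A.
F = 2.99 N; A = 3.31×10^-6 m².
P = 9.033×10^5 Pa
9.033×10^5 Pa × (1 atm / 1.013×10^5 Pa) = 8.915 atm

8.92 atm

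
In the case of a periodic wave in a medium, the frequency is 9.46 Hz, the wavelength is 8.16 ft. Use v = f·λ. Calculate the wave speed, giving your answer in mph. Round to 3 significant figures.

Directly: v = fλ.
f = 9.46 Hz; λ = 8.16 ft = 2.487 m.
v = 23.53 m/s
23.53 m/s × (1 mph / 0.4470 m/s) = 52.63 mph

52.6 mph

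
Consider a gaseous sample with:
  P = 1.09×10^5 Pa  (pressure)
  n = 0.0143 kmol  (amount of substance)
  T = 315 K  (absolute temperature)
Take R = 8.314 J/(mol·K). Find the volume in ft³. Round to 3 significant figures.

12.1 ft³

From the ideal-gas law: V = nRT/P.
P = 1.09×10^5 Pa; n = 0.0143 kmol = 14.30 mol; T = 315 K; R = 8.314 J/(mol·K).
V = 0.3436 m³
0.3436 m³ × (1 ft³ / 0.02832 m³) = 12.13 ft³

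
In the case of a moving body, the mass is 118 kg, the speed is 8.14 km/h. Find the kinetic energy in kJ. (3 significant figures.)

0.302 kJ

Directly: KE = ½mv².
m = 118 kg; v = 8.14 km/h = 2.261 m/s.
KE = 301.6 J
301.6 J × (1 kJ / 1000 J) = 0.3016 kJ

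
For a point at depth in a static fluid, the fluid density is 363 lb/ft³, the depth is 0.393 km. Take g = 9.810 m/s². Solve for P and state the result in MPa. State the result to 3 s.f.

22.4 MPa

P is given directly by: P = ρgh.
ρ = 363 lb/ft³ = 5815 kg/m³; h = 0.393 km = 393.0 m; g = 9.810 m/s².
P = 2.242×10^7 Pa
2.242×10^7 Pa × (1 MPa / 1.000×10^6 Pa) = 22.42 MPa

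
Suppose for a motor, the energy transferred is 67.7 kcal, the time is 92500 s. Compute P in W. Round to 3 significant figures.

3.06 W

Directly: P = W/t.
W = 67.7 kcal = 2.833×10^5 J; t = 92500 s.
P = 3.062 W  (the unit combination reduces to kg·m²/s³ = W)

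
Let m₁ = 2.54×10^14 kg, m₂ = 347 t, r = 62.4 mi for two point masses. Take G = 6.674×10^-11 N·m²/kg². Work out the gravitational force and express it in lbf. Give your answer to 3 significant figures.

From Newton's law of gravitation: F = Gm₁m₂/r².
m₁ = 2.54×10^14 kg; m₂ = 347 t = 3.470×10^5 kg; r = 62.4 mi = 1.004×10^5 m; G = 6.674×10^-11 N·m²/kg².
F = 0.5833 N
0.5833 N × (1 lbf / 4.448 N) = 0.1311 lbf

0.131 lbf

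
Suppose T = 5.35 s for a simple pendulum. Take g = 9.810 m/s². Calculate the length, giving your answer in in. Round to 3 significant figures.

280 in

Solving T = 2π√(L/g) for L: L = g·(T/2π)².
T = 5.35 s; g = 9.810 m/s².
L = 7.112 m
7.112 m × (1 in / 0.02540 m) = 280.0 in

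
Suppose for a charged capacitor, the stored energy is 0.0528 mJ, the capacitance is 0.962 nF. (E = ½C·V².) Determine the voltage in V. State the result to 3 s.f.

331 V

Solving E = ½C·V² for V: V = √(2E/C).
E = 0.0528 mJ = 5.280×10^-5 J; C = 0.962 nF = 9.620×10^-10 F.
V = 331.3 V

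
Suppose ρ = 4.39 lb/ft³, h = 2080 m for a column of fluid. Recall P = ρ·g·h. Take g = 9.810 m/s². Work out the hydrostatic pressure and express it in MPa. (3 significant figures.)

1.43 MPa

P is given directly by: P = ρgh.
ρ = 4.39 lb/ft³ = 70.32 kg/m³; h = 2080 m; g = 9.810 m/s².
P = 1.435×10^6 Pa
1.435×10^6 Pa × (1 MPa / 1.000×10^6 Pa) = 1.435 MPa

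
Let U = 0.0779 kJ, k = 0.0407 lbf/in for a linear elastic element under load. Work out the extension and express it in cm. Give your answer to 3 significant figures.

Solving U = ½k·x² for x: x = √(2U/k).
U = 0.0779 kJ = 77.90 J; k = 0.0407 lbf/in = 7.128 N/m.
x = 4.675 m
4.675 m × (1 cm / 0.01000 m) = 467.5 cm

468 cm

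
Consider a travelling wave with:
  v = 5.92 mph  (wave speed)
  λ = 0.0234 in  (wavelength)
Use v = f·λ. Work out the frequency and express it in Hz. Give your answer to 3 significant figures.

4450 Hz

Solving v = f·λ for f: f = v/λ.
v = 5.92 mph = 2.646 m/s; λ = 0.0234 in = 5.944×10^-4 m.
f = 4453 Hz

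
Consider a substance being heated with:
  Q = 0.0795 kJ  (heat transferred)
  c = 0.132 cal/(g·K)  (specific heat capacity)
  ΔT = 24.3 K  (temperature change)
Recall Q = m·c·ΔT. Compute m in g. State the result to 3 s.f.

Solving Q = m·c·ΔT for m: m = Q/(c·ΔT).
Q = 0.0795 kJ = 79.50 J; c = 0.132 cal/(g·K) = 552.3 J/(kg·K); ΔT = 24.3 K.
m = 0.005924 kg
0.005924 kg × (1 g / 0.001000 kg) = 5.924 g

5.92 g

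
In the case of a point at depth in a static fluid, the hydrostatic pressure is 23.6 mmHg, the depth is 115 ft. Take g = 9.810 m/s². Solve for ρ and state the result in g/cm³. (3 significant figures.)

Solving P = ρ·g·h for ρ: ρ = P/(g·h).
P = 23.6 mmHg = 3146 Pa; h = 115 ft = 35.05 m; g = 9.810 m/s².
ρ = 9.150 kg/m³
9.150 kg/m³ × (1 g/cm³ / 1000 kg/m³) = 0.009150 g/cm³

0.00915 g/cm³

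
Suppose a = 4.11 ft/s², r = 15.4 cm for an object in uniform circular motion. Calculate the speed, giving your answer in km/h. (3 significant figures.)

1.58 km/h

Rearranging a = v²/r for v: v = √(a·r).
a = 4.11 ft/s² = 1.253 m/s²; r = 15.4 cm = 0.1540 m.
v = 0.4392 m/s
0.4392 m/s × (1 km/h / 0.2778 m/s) = 1.581 km/h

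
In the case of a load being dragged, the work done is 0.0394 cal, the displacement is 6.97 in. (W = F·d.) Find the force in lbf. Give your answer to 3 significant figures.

Rearranging: F = W/d.
W = 0.0394 cal = 0.1648 J; d = 6.97 in = 0.1770 m.
F = 0.9312 N
0.9312 N × (1 lbf / 4.448 N) = 0.2093 lbf

0.209 lbf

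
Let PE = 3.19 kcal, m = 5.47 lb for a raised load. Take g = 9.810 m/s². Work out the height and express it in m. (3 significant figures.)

Solving PE = m·g·h for h: h = PE/(m·g).
PE = 3.19 kcal = 13347 J; m = 5.47 lb = 2.481 kg; g = 9.810 m/s².
h = 548.4 m

548 m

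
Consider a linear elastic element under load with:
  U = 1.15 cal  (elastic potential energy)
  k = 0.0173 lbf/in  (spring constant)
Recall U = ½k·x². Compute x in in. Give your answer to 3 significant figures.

Solving U = ½k·x² for x: x = √(2U/k).
U = 1.15 cal = 4.812 J; k = 0.0173 lbf/in = 3.030 N/m.
x = 1.782 m
1.782 m × (1 in / 0.02540 m) = 70.17 in

70.2 in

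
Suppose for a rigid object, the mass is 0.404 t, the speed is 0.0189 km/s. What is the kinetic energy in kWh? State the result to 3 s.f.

KE is given directly by: KE = ½mv².
m = 0.404 t = 404.0 kg; v = 0.0189 km/s = 18.90 m/s.
KE = 72156 J
72156 J × (1 kWh / 3.600×10^6 J) = 0.02004 kWh

0.0200 kWh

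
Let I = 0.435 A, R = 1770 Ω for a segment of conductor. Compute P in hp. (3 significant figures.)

0.449 hp

P is given directly by: P = I²R.
I = 0.435 A; R = 1770 Ω.
P = 334.9 W  (the unit combination reduces to kg·m²/s³ = W)
334.9 W × (1 hp / 745.7 W) = 0.4491 hp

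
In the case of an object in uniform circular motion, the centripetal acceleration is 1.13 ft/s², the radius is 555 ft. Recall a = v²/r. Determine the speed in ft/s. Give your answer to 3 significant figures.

Rearranging: v = √(a·r).
a = 1.13 ft/s² = 0.3444 m/s²; r = 555 ft = 169.2 m.
v = 7.633 m/s
7.633 m/s × (1 ft/s / 0.3048 m/s) = 25.04 ft/s

25.0 ft/s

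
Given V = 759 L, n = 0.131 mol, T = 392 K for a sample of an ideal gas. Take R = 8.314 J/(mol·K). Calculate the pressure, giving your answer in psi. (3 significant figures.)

0.0816 psi

From the ideal-gas law: P = nRT/V.
V = 759 L = 0.7590 m³; n = 0.131 mol; T = 392 K; R = 8.314 J/(mol·K).
P = 562.5 Pa
562.5 Pa × (1 psi / 6895 Pa) = 0.08158 psi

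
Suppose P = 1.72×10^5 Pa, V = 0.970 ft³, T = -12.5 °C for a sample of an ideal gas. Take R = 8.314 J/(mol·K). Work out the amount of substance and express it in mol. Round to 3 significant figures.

2.18 mol

From the ideal-gas law: n = PV/(RT).
P = 1.72×10^5 Pa; V = 0.970 ft³ = 0.02747 m³; T = -12.5 °C = 260.6 K; R = 8.314 J/(mol·K).
n = 2.180 mol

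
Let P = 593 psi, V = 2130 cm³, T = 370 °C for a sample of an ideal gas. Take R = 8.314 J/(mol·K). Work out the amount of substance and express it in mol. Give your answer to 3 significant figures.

1.63 mol

Solving PV = nRT for n: n = PV/(RT).
P = 593 psi = 4.089×10^6 Pa; V = 2130 cm³ = 0.002130 m³; T = 370 °C = 643.1 K; R = 8.314 J/(mol·K).
n = 1.629 mol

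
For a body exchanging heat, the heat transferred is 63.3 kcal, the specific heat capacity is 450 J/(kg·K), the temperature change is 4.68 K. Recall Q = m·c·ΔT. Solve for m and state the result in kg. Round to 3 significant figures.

Solving Q = m·c·ΔT for m: m = Q/(c·ΔT).
Q = 63.3 kcal = 2.648×10^5 J; c = 450 J/(kg·K); ΔT = 4.68 K.
m = 125.8 kg

126 kg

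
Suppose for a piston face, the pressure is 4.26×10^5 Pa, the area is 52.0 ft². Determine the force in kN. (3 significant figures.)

2060 kN

Solving P = F/A for F: F = P·A.
P = 4.26×10^5 Pa; A = 52.0 ft² = 4.831 m².
F = 2.058×10^6 N
2.058×10^6 N × (1 kN / 1000 N) = 2058 kN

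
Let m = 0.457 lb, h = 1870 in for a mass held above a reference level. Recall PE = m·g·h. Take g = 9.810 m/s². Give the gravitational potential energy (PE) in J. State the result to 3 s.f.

Directly: PE = mgh.
m = 0.457 lb = 0.2073 kg; h = 1870 in = 47.50 m; g = 9.810 m/s².
PE = 96.59 J

96.6 J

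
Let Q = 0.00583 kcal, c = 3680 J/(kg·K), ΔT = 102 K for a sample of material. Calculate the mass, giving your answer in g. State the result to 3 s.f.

Solving Q = m·c·ΔT for m: m = Q/(c·ΔT).
Q = 0.00583 kcal = 24.39 J; c = 3680 J/(kg·K); ΔT = 102 K.
m = 6.498×10^-5 kg
6.498×10^-5 kg × (1 g / 0.001000 kg) = 0.06498 g

0.0650 g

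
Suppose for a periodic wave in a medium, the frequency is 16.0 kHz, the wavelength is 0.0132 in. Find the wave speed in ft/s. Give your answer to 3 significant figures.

17.6 ft/s

v is given directly by: v = fλ.
f = 16.0 kHz = 16000 Hz; λ = 0.0132 in = 3.353×10^-4 m.
v = 5.364 m/s
5.364 m/s × (1 ft/s / 0.3048 m/s) = 17.60 ft/s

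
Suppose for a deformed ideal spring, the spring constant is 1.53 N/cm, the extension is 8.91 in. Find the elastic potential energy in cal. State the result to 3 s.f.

0.936 cal

Directly: U = ½kx².
k = 1.53 N/cm = 153.0 N/m; x = 8.91 in = 0.2263 m.
U = 3.918 J  (the unit combination reduces to kg·m²/s² = J)
3.918 J × (1 cal / 4.184 J) = 0.9365 cal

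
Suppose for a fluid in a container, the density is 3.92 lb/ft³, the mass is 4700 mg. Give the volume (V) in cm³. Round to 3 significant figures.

74.8 cm³

Solving ρ = m/V for V: V = m/ρ.
ρ = 3.92 lb/ft³ = 62.79 kg/m³; m = 4700 mg = 0.004700 kg.
V = 7.485×10^-5 m³
7.485×10^-5 m³ × (1 cm³ / 1.000×10^-6 m³) = 74.85 cm³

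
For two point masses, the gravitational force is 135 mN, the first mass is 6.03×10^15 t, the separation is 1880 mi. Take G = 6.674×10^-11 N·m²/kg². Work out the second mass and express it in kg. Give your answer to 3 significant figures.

From Newton's law of gravitation: m₂ = F·r²/(G·m₁).
F = 135 mN = 0.1350 N; m₁ = 6.03×10^15 t = 6.030×10^18 kg; r = 1880 mi = 3.026×10^6 m; G = 6.674×10^-11 N·m²/kg².
m₂ = 3071 kg

3070 kg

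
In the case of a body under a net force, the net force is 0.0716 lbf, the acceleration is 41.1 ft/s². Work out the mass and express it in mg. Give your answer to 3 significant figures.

25400 mg

Rearranging F = m·a for m: m = F/a.
F = 0.0716 lbf = 0.3185 N; a = 41.1 ft/s² = 12.53 m/s².
m = 0.02542 kg
0.02542 kg × (1 mg / 1.000×10^-6 kg) = 25424 mg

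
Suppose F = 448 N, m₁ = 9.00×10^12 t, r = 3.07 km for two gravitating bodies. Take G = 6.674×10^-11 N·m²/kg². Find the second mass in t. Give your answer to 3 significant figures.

Solving F = G·m₁·m₂/r² for m₂: m₂ = F·r²/(G·m₁).
F = 448 N; m₁ = 9.00×10^12 t = 9.000×10^15 kg; r = 3.07 km = 3070 m; G = 6.674×10^-11 N·m²/kg².
m₂ = 7030 kg
7030 kg × (1 t / 1000 kg) = 7.030 t

7.03 t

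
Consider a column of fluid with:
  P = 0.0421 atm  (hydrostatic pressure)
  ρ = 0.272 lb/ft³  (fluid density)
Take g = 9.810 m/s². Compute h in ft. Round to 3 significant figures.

327 ft

Rearranging: h = P/(ρ·g).
P = 0.0421 atm = 4266 Pa; ρ = 0.272 lb/ft³ = 4.357 kg/m³; g = 9.810 m/s².
h = 99.80 m
99.80 m × (1 ft / 0.3048 m) = 327.4 ft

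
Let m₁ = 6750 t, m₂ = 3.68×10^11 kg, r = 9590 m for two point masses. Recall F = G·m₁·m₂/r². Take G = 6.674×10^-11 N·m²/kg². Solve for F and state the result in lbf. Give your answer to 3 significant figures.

0.405 lbf

From Newton's law of gravitation: F = Gm₁m₂/r².
m₁ = 6750 t = 6.750×10^6 kg; m₂ = 3.68×10^11 kg; r = 9590 m; G = 6.674×10^-11 N·m²/kg².
F = 1.803 N
1.803 N × (1 lbf / 4.448 N) = 0.4052 lbf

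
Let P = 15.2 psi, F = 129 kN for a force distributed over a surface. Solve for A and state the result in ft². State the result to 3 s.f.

Rearranging P = F/A for A: A = F/P.
P = 15.2 psi = 1.048×10^5 Pa; F = 129 kN = 1.290×10^5 N.
A = 1.231 m²
1.231 m² × (1 ft² / 0.09290 m²) = 13.25 ft²

13.2 ft²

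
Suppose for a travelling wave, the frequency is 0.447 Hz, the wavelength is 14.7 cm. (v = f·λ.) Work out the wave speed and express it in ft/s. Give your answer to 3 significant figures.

0.216 ft/s

Directly: v = fλ.
f = 0.447 Hz; λ = 14.7 cm = 0.1470 m.
v = 0.06571 m/s
0.06571 m/s × (1 ft/s / 0.3048 m/s) = 0.2156 ft/s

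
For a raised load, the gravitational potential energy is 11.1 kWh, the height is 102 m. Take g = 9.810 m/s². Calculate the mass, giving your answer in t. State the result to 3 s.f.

Rearranging: m = PE/(g·h).
PE = 11.1 kWh = 3.996×10^7 J; h = 102 m; g = 9.810 m/s².
m = 39935 kg
39935 kg × (1 t / 1000 kg) = 39.94 t

39.9 t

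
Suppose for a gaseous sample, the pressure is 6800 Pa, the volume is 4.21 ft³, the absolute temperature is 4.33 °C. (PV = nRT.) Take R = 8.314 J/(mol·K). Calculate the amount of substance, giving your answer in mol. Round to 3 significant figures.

Rearranging PV = nRT for n: n = PV/(RT).
P = 6800 Pa; V = 4.21 ft³ = 0.1192 m³; T = 4.33 °C = 277.5 K; R = 8.314 J/(mol·K).
n = 0.3514 mol

0.351 mol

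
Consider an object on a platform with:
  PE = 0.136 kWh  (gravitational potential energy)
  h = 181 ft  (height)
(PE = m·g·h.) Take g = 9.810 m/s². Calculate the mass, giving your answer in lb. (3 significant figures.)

1990 lb

Rearranging PE = m·g·h for m: m = PE/(g·h).
PE = 0.136 kWh = 4.896×10^5 J; h = 181 ft = 55.17 m; g = 9.810 m/s².
m = 904.6 kg
904.6 kg × (1 lb / 0.4536 kg) = 1994 lb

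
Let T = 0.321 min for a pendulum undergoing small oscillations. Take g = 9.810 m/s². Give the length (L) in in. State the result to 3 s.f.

Solving T = 2π√(L/g) for L: L = g·(T/2π)².
T = 0.321 min = 19.26 s; g = 9.810 m/s².
L = 92.18 m
92.18 m × (1 in / 0.02540 m) = 3629 in

3630 in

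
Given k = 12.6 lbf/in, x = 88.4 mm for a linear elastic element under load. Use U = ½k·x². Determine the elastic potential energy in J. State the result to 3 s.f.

Directly: U = ½kx².
k = 12.6 lbf/in = 2207 N/m; x = 88.4 mm = 0.08840 m.
U = 8.622 J

8.62 J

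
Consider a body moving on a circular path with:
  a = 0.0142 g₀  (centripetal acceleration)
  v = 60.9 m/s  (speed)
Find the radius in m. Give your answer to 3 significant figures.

Rearranging: r = v²/a.
a = 0.0142 g₀ = 0.1393 m/s²; v = 60.9 m/s.
r = 26633 m

26600 m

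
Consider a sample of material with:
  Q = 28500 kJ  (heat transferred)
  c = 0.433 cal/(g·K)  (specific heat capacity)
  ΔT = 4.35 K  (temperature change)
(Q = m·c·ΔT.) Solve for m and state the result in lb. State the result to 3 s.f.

7970 lb

Rearranging Q = m·c·ΔT for m: m = Q/(c·ΔT).
Q = 28500 kJ = 2.850×10^7 J; c = 0.433 cal/(g·K) = 1812 J/(kg·K); ΔT = 4.35 K.
m = 3616 kg
3616 kg × (1 lb / 0.4536 kg) = 7973 lb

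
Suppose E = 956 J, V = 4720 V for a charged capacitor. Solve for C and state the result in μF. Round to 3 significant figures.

Rearranging E = ½C·V² for C: C = 2E/V².
E = 956 J; V = 4720 V.
C = 8.582×10^-5 F
8.582×10^-5 F × (1 μF / 1.000×10^-6 F) = 85.82 μF

85.8 μF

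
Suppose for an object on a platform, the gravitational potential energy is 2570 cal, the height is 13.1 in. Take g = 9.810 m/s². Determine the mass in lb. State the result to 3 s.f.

7260 lb

Solving PE = m·g·h for m: m = PE/(g·h).
PE = 2570 cal = 10753 J; h = 13.1 in = 0.3327 m; g = 9.810 m/s².
m = 3294 kg
3294 kg × (1 lb / 0.4536 kg) = 7262 lb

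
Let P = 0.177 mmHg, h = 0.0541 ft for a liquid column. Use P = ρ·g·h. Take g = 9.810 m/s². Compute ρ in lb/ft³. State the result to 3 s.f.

Solving P = ρ·g·h for ρ: ρ = P/(g·h).
P = 0.177 mmHg = 23.60 Pa; h = 0.0541 ft = 0.01649 m; g = 9.810 m/s².
ρ = 145.9 kg/m³
145.9 kg/m³ × (1 lb/ft³ / 16.02 kg/m³) = 9.107 lb/ft³

9.11 lb/ft³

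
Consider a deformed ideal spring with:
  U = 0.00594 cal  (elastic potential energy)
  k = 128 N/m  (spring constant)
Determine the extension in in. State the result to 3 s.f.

Rearranging: x = √(2U/k).
U = 0.00594 cal = 0.02485 J; k = 128 N/m.
x = 0.01971 m
0.01971 m × (1 in / 0.02540 m) = 0.7758 in

0.776 in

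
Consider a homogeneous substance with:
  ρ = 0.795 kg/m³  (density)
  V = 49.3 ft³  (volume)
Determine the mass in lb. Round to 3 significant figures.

2.45 lb

Rearranging: m = ρV.
ρ = 0.795 kg/m³; V = 49.3 ft³ = 1.396 m³.
m = 1.110 kg
1.110 kg × (1 lb / 0.4536 kg) = 2.447 lb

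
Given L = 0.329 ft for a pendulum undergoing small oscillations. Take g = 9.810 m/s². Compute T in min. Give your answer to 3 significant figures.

T is given directly by: T = 2π√(L/g).
L = 0.329 ft = 0.1003 m; g = 9.810 m/s².
T = 0.6353 s
0.6353 s × (1 min / 60.00 s) = 0.01059 min

0.0106 min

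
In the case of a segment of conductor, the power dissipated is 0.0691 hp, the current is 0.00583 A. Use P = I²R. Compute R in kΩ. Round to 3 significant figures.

Rearranging P = I²R for R: R = P/I².
P = 0.0691 hp = 51.53 W; I = 0.00583 A.
R = 1.516×10^6 Ω
1.516×10^6 Ω × (1 kΩ / 1000 Ω) = 1516 kΩ

1520 kΩ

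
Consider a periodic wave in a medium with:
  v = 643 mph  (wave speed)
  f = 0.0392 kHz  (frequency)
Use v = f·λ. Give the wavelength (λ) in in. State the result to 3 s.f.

289 in

Rearranging: λ = v/f.
v = 643 mph = 287.4 m/s; f = 0.0392 kHz = 39.20 Hz.
λ = 7.333 m
7.333 m × (1 in / 0.02540 m) = 288.7 in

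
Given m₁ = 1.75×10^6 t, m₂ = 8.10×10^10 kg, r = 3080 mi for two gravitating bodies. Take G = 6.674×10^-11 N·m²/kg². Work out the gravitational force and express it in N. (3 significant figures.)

From Newton's law of gravitation: F = Gm₁m₂/r².
m₁ = 1.75×10^6 t = 1.750×10^9 kg; m₂ = 8.10×10^10 kg; r = 3080 mi = 4.957×10^6 m; G = 6.674×10^-11 N·m²/kg².
F = 3.850×10^-4 N

3.85×10^-4 N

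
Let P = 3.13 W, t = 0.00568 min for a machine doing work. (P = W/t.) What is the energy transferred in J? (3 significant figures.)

Rearranging P = W/t for W: W = P·t.
P = 3.13 W; t = 0.00568 min = 0.3408 s.
W = 1.067 J

1.07 J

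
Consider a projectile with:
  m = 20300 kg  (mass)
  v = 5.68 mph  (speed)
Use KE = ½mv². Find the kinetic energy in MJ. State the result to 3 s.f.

0.0654 MJ

Directly: KE = ½mv².
m = 20300 kg; v = 5.68 mph = 2.539 m/s.
KE = 65442 J  (the unit combination reduces to kg·m²/s² = J)
65442 J × (1 MJ / 1.000×10^6 J) = 0.06544 MJ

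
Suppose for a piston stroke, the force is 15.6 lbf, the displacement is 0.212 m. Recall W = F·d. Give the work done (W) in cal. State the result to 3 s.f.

W is given directly by: W = F·d.
F = 15.6 lbf = 69.39 N; d = 0.212 m.
W = 14.71 J
14.71 J × (1 cal / 4.184 J) = 3.516 cal

3.52 cal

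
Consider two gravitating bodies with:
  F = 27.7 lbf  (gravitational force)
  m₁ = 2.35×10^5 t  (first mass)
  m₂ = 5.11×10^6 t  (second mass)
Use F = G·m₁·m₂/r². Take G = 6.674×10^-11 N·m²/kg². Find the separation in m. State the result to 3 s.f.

From Newton's law of gravitation: r = √(G·m₁m₂/F).
F = 27.7 lbf = 123.2 N; m₁ = 2.35×10^5 t = 2.350×10^8 kg; m₂ = 5.11×10^6 t = 5.110×10^9 kg; G = 6.674×10^-11 N·m²/kg².
r = 806.5 m

807 m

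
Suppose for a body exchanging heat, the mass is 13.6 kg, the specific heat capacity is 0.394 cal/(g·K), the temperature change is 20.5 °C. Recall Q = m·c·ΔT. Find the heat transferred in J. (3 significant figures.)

4.60×10^5 J

Directly: Q = mcΔT.
m = 13.6 kg; c = 0.394 cal/(g·K) = 1648 J/(kg·K); ΔT = 20.5 °C = 20.50 K.
Q = 4.596×10^5 J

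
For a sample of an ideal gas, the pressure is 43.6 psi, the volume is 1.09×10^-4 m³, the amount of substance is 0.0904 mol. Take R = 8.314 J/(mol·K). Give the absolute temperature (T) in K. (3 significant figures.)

Rearranging PV = nRT for T: T = PV/(nR).
P = 43.6 psi = 3.006×10^5 Pa; V = 1.09×10^-4 m³; n = 0.0904 mol; R = 8.314 J/(mol·K).
T = 43.60 K

43.6 K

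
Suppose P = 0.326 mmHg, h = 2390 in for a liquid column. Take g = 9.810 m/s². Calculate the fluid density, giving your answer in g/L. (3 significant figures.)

0.0730 g/L

Rearranging: ρ = P/(g·h).
P = 0.326 mmHg = 43.46 Pa; h = 2390 in = 60.71 m; g = 9.810 m/s².
ρ = 0.07298 kg/m³
Since 1 g/L = 1 kg/m³, 0.07298 g/L.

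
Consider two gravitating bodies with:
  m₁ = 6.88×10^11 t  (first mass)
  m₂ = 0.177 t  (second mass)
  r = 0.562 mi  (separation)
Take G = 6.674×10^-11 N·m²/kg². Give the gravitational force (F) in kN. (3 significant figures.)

0.00994 kN

From Newton's law of gravitation: F = Gm₁m₂/r².
m₁ = 6.88×10^11 t = 6.880×10^14 kg; m₂ = 0.177 t = 177.0 kg; r = 0.562 mi = 904.5 m; G = 6.674×10^-11 N·m²/kg².
F = 9.935 N  (the unit combination reduces to kg·m/s² = N)
9.935 N × (1 kN / 1000 N) = 0.009935 kN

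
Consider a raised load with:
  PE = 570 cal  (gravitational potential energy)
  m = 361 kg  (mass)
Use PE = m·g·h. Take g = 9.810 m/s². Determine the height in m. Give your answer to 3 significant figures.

0.673 m

Rearranging PE = m·g·h for h: h = PE/(m·g).
PE = 570 cal = 2385 J; m = 361 kg; g = 9.810 m/s².
h = 0.6734 m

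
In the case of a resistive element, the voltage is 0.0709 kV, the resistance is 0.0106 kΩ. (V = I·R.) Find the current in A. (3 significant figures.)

6.69 A

From Ohm's law: I = V/R.
V = 0.0709 kV = 70.90 V; R = 0.0106 kΩ = 10.60 Ω.
I = 6.689 A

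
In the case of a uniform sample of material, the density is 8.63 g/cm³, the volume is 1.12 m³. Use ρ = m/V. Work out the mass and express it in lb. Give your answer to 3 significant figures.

Solving ρ = m/V for m: m = ρV.
ρ = 8.63 g/cm³ = 8630 kg/m³; V = 1.12 m³.
m = 9666 kg
9666 kg × (1 lb / 0.4536 kg) = 21309 lb

21300 lb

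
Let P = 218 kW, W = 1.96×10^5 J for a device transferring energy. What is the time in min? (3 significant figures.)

Rearranging: t = W/P.
P = 218 kW = 2.180×10^5 W; W = 1.96×10^5 J.
t = 0.8991 s
0.8991 s × (1 min / 60.00 s) = 0.01498 min

0.0150 min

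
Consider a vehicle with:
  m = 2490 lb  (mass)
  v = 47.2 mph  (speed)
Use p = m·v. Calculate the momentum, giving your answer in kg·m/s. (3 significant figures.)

23800 kg·m/s

Directly: p = mv.
m = 2490 lb = 1129 kg; v = 47.2 mph = 21.10 m/s.
p = 23832 kg·m/s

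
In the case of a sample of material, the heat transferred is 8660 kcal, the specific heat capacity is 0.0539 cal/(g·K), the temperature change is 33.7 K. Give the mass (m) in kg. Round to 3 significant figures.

4770 kg

Rearranging Q = m·c·ΔT for m: m = Q/(c·ΔT).
Q = 8660 kcal = 3.623×10^7 J; c = 0.0539 cal/(g·K) = 225.5 J/(kg·K); ΔT = 33.7 K.
m = 4768 kg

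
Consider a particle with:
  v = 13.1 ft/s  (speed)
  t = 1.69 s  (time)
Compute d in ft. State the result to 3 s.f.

22.1 ft

Rearranging v = d/t for d: d = v·t.
v = 13.1 ft/s = 3.993 m/s; t = 1.69 s.
d = 6.748 m
6.748 m × (1 ft / 0.3048 m) = 22.14 ft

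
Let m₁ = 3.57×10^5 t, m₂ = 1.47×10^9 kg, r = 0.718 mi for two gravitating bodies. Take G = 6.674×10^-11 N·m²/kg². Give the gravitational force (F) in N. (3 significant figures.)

Directly: F = Gm₁m₂/r².
m₁ = 3.57×10^5 t = 3.570×10^8 kg; m₂ = 1.47×10^9 kg; r = 0.718 mi = 1156 m; G = 6.674×10^-11 N·m²/kg².
F = 26.23 N

26.2 N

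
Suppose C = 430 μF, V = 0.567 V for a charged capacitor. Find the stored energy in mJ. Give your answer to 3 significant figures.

0.0691 mJ

Directly: E = ½CV².
C = 430 μF = 4.300×10^-4 F; V = 0.567 V.
E = 6.912×10^-5 J
6.912×10^-5 J × (1 mJ / 0.001000 J) = 0.06912 mJ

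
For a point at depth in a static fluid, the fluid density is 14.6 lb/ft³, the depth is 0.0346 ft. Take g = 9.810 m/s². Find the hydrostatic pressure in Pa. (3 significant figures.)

Directly: P = ρgh.
ρ = 14.6 lb/ft³ = 233.9 kg/m³; h = 0.0346 ft = 0.01055 m; g = 9.810 m/s².
P = 24.20 Pa

24.2 Pa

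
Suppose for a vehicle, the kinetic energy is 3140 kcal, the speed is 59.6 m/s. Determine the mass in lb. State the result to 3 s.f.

Solving KE = ½mv² for m: m = 2·KE/v².
KE = 3140 kcal = 1.314×10^7 J; v = 59.6 m/s.
m = 7397 kg
7397 kg × (1 lb / 0.4536 kg) = 16308 lb

16300 lb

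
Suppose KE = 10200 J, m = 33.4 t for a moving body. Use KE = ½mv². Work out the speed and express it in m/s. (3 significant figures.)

0.782 m/s

Rearranging KE = ½mv² for v: v = √(2·KE/m).
KE = 10200 J; m = 33.4 t = 33400 kg.
v = 0.7815 m/s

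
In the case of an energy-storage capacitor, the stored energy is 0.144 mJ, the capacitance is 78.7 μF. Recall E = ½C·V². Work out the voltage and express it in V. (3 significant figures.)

Solving E = ½C·V² for V: V = √(2E/C).
E = 0.144 mJ = 1.440×10^-4 J; C = 78.7 μF = 7.870×10^-5 F.
V = 1.913 V

1.91 V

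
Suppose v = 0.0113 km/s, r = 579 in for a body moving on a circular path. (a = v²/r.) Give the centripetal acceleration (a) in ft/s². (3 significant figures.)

28.5 ft/s²

a is given directly by: a = v²/r.
v = 0.0113 km/s = 11.30 m/s; r = 579 in = 14.71 m.
a = 8.682 m/s²
8.682 m/s² × (1 ft/s² / 0.3048 m/s²) = 28.49 ft/s²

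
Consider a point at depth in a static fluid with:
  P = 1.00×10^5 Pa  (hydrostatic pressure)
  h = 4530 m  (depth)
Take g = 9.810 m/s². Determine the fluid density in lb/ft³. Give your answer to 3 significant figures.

0.140 lb/ft³

Solving P = ρ·g·h for ρ: ρ = P/(g·h).
P = 1.00×10^5 Pa; h = 4530 m; g = 9.810 m/s².
ρ = 2.250 kg/m³
2.250 kg/m³ × (1 lb/ft³ / 16.02 kg/m³) = 0.1405 lb/ft³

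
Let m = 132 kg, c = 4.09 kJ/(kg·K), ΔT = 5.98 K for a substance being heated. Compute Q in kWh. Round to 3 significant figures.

0.897 kWh

Q is given directly by: Q = mcΔT.
m = 132 kg; c = 4.09 kJ/(kg·K) = 4090 J/(kg·K); ΔT = 5.98 K.
Q = 3.228×10^6 J
3.228×10^6 J × (1 kWh / 3.600×10^6 J) = 0.8968 kWh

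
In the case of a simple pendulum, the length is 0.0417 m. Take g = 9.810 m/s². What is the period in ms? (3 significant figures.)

Directly: T = 2π√(L/g).
L = 0.0417 m; g = 9.810 m/s².
T = 0.4097 s
0.4097 s × (1 ms / 0.001000 s) = 409.7 ms

410 ms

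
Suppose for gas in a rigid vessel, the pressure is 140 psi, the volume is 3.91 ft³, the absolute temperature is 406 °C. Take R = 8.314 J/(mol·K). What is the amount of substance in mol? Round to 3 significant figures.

18.9 mol

Solving PV = nRT for n: n = PV/(RT).
P = 140 psi = 9.653×10^5 Pa; V = 3.91 ft³ = 0.1107 m³; T = 406 °C = 679.1 K; R = 8.314 J/(mol·K).
n = 18.93 mol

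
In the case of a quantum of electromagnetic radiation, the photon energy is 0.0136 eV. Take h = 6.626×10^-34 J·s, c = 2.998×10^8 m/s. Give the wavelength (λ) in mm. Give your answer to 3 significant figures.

0.0912 mm

Rearranging E = h·c/λ for λ: λ = hc/E.
E = 0.0136 eV = 2.179×10^-21 J; h = 6.626×10^-34 J·s; c = 2.998×10^8 m/s.
λ = 9.117×10^-5 m
9.117×10^-5 m × (1 mm / 0.001000 m) = 0.09117 mm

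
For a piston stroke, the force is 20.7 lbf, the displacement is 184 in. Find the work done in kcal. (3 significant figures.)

Directly: W = F·d.
F = 20.7 lbf = 92.08 N; d = 184 in = 4.674 m.
W = 430.3 J
430.3 J × (1 kcal / 4184 J) = 0.1029 kcal

0.103 kcal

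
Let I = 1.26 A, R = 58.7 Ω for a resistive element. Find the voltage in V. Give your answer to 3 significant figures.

74.0 V

From Ohm's law: V = IR.
I = 1.26 A; R = 58.7 Ω.
V = 73.96 V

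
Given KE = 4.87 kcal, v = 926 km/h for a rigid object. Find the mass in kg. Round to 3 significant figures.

Rearranging: m = 2·KE/v².
KE = 4.87 kcal = 20376 J; v = 926 km/h = 257.2 m/s.
m = 0.6159 kg

0.616 kg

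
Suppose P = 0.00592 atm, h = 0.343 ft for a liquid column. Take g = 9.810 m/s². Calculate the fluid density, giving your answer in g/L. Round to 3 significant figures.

Solving P = ρ·g·h for ρ: ρ = P/(g·h).
P = 0.00592 atm = 599.8 Pa; h = 0.343 ft = 0.1045 m; g = 9.810 m/s².
ρ = 584.9 kg/m³
Since 1 g/L = 1 kg/m³, 584.9 g/L.

585 g/L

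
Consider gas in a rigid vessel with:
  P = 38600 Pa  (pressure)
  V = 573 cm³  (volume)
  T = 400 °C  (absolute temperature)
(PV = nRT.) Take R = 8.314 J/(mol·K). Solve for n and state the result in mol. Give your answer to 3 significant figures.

Solving PV = nRT for n: n = PV/(RT).
P = 38600 Pa; V = 573 cm³ = 5.730×10^-4 m³; T = 400 °C = 673.1 K; R = 8.314 J/(mol·K).
n = 0.003952 mol

0.00395 mol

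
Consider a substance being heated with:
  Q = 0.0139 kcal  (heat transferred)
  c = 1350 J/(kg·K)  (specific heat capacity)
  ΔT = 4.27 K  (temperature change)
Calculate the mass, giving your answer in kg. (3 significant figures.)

Rearranging Q = m·c·ΔT for m: m = Q/(c·ΔT).
Q = 0.0139 kcal = 58.16 J; c = 1350 J/(kg·K); ΔT = 4.27 K.
m = 0.01009 kg

0.0101 kg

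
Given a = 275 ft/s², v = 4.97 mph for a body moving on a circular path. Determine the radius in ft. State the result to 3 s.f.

Solving a = v²/r for r: r = v²/a.
a = 275 ft/s² = 83.82 m/s²; v = 4.97 mph = 2.222 m/s.
r = 0.05889 m
0.05889 m × (1 ft / 0.3048 m) = 0.1932 ft

0.193 ft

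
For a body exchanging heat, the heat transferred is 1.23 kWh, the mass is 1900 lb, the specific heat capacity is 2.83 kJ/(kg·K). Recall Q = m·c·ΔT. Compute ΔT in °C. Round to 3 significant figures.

Rearranging Q = m·c·ΔT for ΔT: ΔT = Q/(m·c).
Q = 1.23 kWh = 4.428×10^6 J; m = 1900 lb = 861.8 kg; c = 2.83 kJ/(kg·K) = 2830 J/(kg·K).
ΔT = 1.816 K
Since 1 °C = 1 K, 1.816 °C.

1.82 °C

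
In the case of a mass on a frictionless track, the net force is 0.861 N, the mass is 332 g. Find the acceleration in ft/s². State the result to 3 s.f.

Rearranging F = m·a for a: a = F/m.
F = 0.861 N; m = 332 g = 0.3320 kg.
a = 2.593 m/s²
2.593 m/s² × (1 ft/s² / 0.3048 m/s²) = 8.508 ft/s²

8.51 ft/s²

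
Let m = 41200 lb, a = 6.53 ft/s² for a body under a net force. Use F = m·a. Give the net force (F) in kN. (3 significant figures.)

37.2 kN

From Newton's second law: F = m·a.
m = 41200 lb = 18688 kg; a = 6.53 ft/s² = 1.990 m/s².
F = 37196 N  (the unit combination reduces to kg·m/s² = N)
37196 N × (1 kN / 1000 N) = 37.20 kN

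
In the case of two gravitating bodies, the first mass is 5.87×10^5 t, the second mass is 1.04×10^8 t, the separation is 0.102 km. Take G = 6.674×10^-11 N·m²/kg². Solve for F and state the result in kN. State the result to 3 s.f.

Directly: F = Gm₁m₂/r².
m₁ = 5.87×10^5 t = 5.870×10^8 kg; m₂ = 1.04×10^8 t = 1.040×10^11 kg; r = 0.102 km = 102.0 m; G = 6.674×10^-11 N·m²/kg².
F = 3.916×10^5 N
3.916×10^5 N × (1 kN / 1000 N) = 391.6 kN

392 kN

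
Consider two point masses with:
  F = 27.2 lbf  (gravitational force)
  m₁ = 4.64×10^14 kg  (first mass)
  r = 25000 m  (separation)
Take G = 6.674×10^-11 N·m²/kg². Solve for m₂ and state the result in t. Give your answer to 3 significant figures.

Rearranging: m₂ = F·r²/(G·m₁).
F = 27.2 lbf = 121.0 N; m₁ = 4.64×10^14 kg; r = 25000 m; G = 6.674×10^-11 N·m²/kg².
m₂ = 2.442×10^6 kg
2.442×10^6 kg × (1 t / 1000 kg) = 2442 t

2440 t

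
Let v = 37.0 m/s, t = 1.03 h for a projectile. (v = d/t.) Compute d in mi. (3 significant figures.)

85.2 mi

Solving v = d/t for d: d = v·t.
v = 37.0 m/s; t = 1.03 h = 3708 s.
d = 1.372×10^5 m
1.372×10^5 m × (1 mi / 1609 m) = 85.25 mi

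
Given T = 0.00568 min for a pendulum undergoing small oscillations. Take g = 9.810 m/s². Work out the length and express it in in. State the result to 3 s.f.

Rearranging T = 2π√(L/g) for L: L = g·(T/2π)².
T = 0.00568 min = 0.3408 s; g = 9.810 m/s².
L = 0.02886 m
0.02886 m × (1 in / 0.02540 m) = 1.136 in

1.14 in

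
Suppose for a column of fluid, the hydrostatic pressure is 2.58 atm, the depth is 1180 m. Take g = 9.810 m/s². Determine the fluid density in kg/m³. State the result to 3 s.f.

Solving P = ρ·g·h for ρ: ρ = P/(g·h).
P = 2.58 atm = 2.614×10^5 Pa; h = 1180 m; g = 9.810 m/s².
ρ = 22.58 kg/m³

22.6 kg/m³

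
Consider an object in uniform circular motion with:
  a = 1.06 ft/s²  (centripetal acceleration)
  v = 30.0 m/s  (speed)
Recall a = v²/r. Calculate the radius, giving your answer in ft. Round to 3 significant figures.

Rearranging: r = v²/a.
a = 1.06 ft/s² = 0.3231 m/s²; v = 30.0 m/s.
r = 2786 m
2786 m × (1 ft / 0.3048 m) = 9139 ft

9140 ft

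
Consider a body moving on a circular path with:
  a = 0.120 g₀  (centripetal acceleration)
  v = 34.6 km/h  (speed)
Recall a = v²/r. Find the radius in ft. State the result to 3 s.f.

258 ft

Rearranging a = v²/r for r: r = v²/a.
a = 0.120 g₀ = 1.177 m/s²; v = 34.6 km/h = 9.611 m/s.
r = 78.50 m
78.50 m × (1 ft / 0.3048 m) = 257.5 ft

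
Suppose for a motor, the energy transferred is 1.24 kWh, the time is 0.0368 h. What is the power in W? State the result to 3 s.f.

P is given directly by: P = W/t.
W = 1.24 kWh = 4.464×10^6 J; t = 0.0368 h = 132.5 s.
P = 33696 W

33700 W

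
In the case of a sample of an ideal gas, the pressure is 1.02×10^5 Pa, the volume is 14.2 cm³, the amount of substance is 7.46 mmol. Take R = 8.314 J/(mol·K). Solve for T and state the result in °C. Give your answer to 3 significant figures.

-250 °C

Solving PV = nRT for T: T = PV/(nR).
P = 1.02×10^5 Pa; V = 14.2 cm³ = 1.420×10^-5 m³; n = 7.46 mmol = 0.007460 mol; R = 8.314 J/(mol·K).
T = 23.35 K
23.35 K − 273.15 = -249.8 °C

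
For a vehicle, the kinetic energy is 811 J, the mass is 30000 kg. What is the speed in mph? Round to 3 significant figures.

0.520 mph

Rearranging KE = ½mv² for v: v = √(2·KE/m).
KE = 811 J; m = 30000 kg.
v = 0.2325 m/s
0.2325 m/s × (1 mph / 0.4470 m/s) = 0.5201 mph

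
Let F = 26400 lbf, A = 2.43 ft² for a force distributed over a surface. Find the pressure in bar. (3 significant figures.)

5.20 bar

P is given directly by: P = F/A.
F = 26400 lbf = 1.174×10^5 N; A = 2.43 ft² = 0.2258 m².
P = 5.202×10^5 Pa  (the unit combination reduces to kg/(m·s²) = Pa)
5.202×10^5 Pa × (1 bar / 1.000×10^5 Pa) = 5.202 bar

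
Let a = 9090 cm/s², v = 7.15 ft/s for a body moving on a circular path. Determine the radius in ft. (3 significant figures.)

Rearranging: r = v²/a.
a = 9090 cm/s² = 90.90 m/s²; v = 7.15 ft/s = 2.179 m/s.
r = 0.05225 m
0.05225 m × (1 ft / 0.3048 m) = 0.1714 ft

0.171 ft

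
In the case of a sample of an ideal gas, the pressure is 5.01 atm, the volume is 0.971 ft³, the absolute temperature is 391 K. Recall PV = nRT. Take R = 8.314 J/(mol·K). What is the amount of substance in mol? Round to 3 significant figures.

4.29 mol

From the ideal-gas law: n = PV/(RT).
P = 5.01 atm = 5.076×10^5 Pa; V = 0.971 ft³ = 0.02750 m³; T = 391 K; R = 8.314 J/(mol·K).
n = 4.294 mol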